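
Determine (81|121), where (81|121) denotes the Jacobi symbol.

(81|121)
  = (121|81)    [QR: 81 ≡ 1 mod 4, sign kept]
  = (40|81)    [121 ≡ 40 mod 81]
  = (5|81)    [81 ≡ 1 mod 8 ⇒ (2|81)^3 = +1]
  = (81|5)    [QR: 5 ≡ 1 mod 4, sign kept]
  = (1|5)    [81 ≡ 1 mod 5]
  = 1    [(1|5) = 1]

1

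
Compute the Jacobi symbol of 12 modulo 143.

1

(12/143)
  = (3/143)    [143 ≡ 7 mod 8 ⇒ (2/143)^2 = +1]
  = -(143/3)    [QR: both ≡ 3 mod 4, sign flips]
  = -(2/3)    [143 ≡ 2 mod 3]
  = (1/3)    [3 ≡ 3 mod 8 ⇒ (2/3) = -1]
  = 1    [(1/3) = 1]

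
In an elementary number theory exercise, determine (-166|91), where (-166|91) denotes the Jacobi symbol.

1

Reduce the numerator: -166 ≡ 16 (mod 91), so (-166|91) = (16|91).
Factor out 2: 16 = 2^4. Since 91 ≡ 3 (mod 8), (2|91) = -1, and (2|91)^4 = +1. Now have (1|91).
(1|91) = 1. Collecting the sign factors: 1.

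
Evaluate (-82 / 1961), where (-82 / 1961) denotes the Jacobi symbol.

(-82 / 1961)
  = (82 / 1961)    [1961 ≡ 1 mod 4 ⇒ (-1 / 1961) = +1]
  = (41 / 1961)    [1961 ≡ 1 mod 8 ⇒ (2 / 1961) = +1]
  = (1961 / 41)    [QR: 41 ≡ 1 mod 4, sign kept]
  = (34 / 41)    [1961 ≡ 34 mod 41]
  = (17 / 41)    [41 ≡ 1 mod 8 ⇒ (2 / 41) = +1]
  = (41 / 17)    [QR: 17 ≡ 1 mod 4, sign kept]
  = (7 / 17)    [41 ≡ 7 mod 17]
  = (17 / 7)    [QR: 17 ≡ 1 mod 4, sign kept]
  = (3 / 7)    [17 ≡ 3 mod 7]
  = -(7 / 3)    [QR: both ≡ 3 mod 4, sign flips]
  = -(1 / 3)    [7 ≡ 1 mod 3]
  = -1    [(1 / 3) = 1]

-1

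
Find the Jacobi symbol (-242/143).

Reduce the numerator: -242 ≡ 44 (mod 143), so (-242/143) = (44/143).
Factor out 2: 44 = 2^2·11. Since 143 ≡ 7 (mod 8), (2/143) = +1, and (2/143)^2 = +1. Now have (11/143).
Both 11 ≡ 3 and 143 ≡ 3 (mod 4), so reciprocity gives (11/143) = -(143/11). Reduce: 143 ≡ 0 (mod 11). Now have -(0/11).
The numerator is now 0 with denominator 11 > 1: the symbol is 0.

0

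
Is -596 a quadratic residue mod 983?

yes

Reduce the numerator: -596 ≡ 387 (mod 983), so (-596|983) = (387|983).
Both 387 ≡ 3 and 983 ≡ 3 (mod 4), so reciprocity gives (387|983) = -(983|387). Reduce: 983 ≡ 209 (mod 387). Now have -(209|387).
209 ≡ 1 (mod 4), so quadratic reciprocity gives (209|387) = (387|209). Reduce: 387 ≡ 178 (mod 209). Now have -(178|209).
Factor out 2: 178 = 2·89. Since 209 ≡ 1 (mod 8), (2|209) = +1. Now have -(89|209).
89 ≡ 1 (mod 4), so quadratic reciprocity gives (89|209) = (209|89). Reduce: 209 ≡ 31 (mod 89). Now have -(31|89).
89 ≡ 1 (mod 4), so quadratic reciprocity gives (31|89) = (89|31). Reduce: 89 ≡ 27 (mod 31). Now have -(27|31).
Both 27 ≡ 3 and 31 ≡ 3 (mod 4), so reciprocity gives (27|31) = -(31|27). Reduce: 31 ≡ 4 (mod 27). Now have (4|27).
Factor out 2: 4 = 2^2. Since 27 ≡ 3 (mod 8), (2|27) = -1, and (2|27)^2 = +1. Now have (1|27).
(1|27) = 1. Collecting the sign factors: 1.
The Legendre symbol is 1, so x^2 ≡ -596 (mod 983) has solution.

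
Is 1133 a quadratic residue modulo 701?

no

Reduce the numerator: 1133 ≡ 432 (mod 701), so (1133/701) = (432/701).
Factor out 2: 432 = 2^4·27. Since 701 ≡ 5 (mod 8), (2/701) = -1, and (2/701)^4 = +1. Now have (27/701).
701 ≡ 1 (mod 4), so quadratic reciprocity gives (27/701) = (701/27). Reduce: 701 ≡ 26 (mod 27). Now have (26/27).
Factor out 2: 26 = 2·13. Since 27 ≡ 3 (mod 8), (2/27) = -1. Now have -(13/27).
13 ≡ 1 (mod 4), so quadratic reciprocity gives (13/27) = (27/13). Reduce: 27 ≡ 1 (mod 13). Now have -(1/13).
(1/13) = 1. Collecting the sign factors: -1.
The Legendre symbol is -1, so x^2 ≡ 1133 (mod 701) has no solution.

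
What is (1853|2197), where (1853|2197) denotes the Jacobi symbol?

1853 ≡ 1 (mod 4), so quadratic reciprocity gives (1853|2197) = (2197|1853). Reduce: 2197 ≡ 344 (mod 1853). Now have (344|1853).
Factor out 2: 344 = 2^3·43. Since 1853 ≡ 5 (mod 8), (2|1853) = -1, and (2|1853)^3 = -1. Now have -(43|1853).
1853 ≡ 1 (mod 4), so quadratic reciprocity gives (43|1853) = (1853|43). Reduce: 1853 ≡ 4 (mod 43). Now have -(4|43).
Factor out 2: 4 = 2^2. Since 43 ≡ 3 (mod 8), (2|43) = -1, and (2|43)^2 = +1. Now have -(1|43).
(1|43) = 1. Collecting the sign factors: -1.

-1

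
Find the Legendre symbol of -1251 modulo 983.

Reduce the numerator: -1251 ≡ 715 (mod 983), so (-1251 / 983) = (715 / 983).
Both 715 ≡ 3 and 983 ≡ 3 (mod 4), so reciprocity gives (715 / 983) = -(983 / 715). Reduce: 983 ≡ 268 (mod 715). Now have -(268 / 715).
Factor out 2: 268 = 2^2·67. Since 715 ≡ 3 (mod 8), (2 / 715) = -1, and (2 / 715)^2 = +1. Now have -(67 / 715).
Both 67 ≡ 3 and 715 ≡ 3 (mod 4), so reciprocity gives (67 / 715) = -(715 / 67). Reduce: 715 ≡ 45 (mod 67). Now have (45 / 67).
45 ≡ 1 (mod 4), so quadratic reciprocity gives (45 / 67) = (67 / 45). Reduce: 67 ≡ 22 (mod 45). Now have (22 / 45).
Factor out 2: 22 = 2·11. Since 45 ≡ 5 (mod 8), (2 / 45) = -1. Now have -(11 / 45).
45 ≡ 1 (mod 4), so quadratic reciprocity gives (11 / 45) = (45 / 11). Reduce: 45 ≡ 1 (mod 11). Now have -(1 / 11).
(1 / 11) = 1. Collecting the sign factors: -1.

-1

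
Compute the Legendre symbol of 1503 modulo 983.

1

Reduce the numerator: 1503 ≡ 520 (mod 983), so (1503/983) = (520/983).
Factor out 2: 520 = 2^3·65. Since 983 ≡ 7 (mod 8), (2/983) = +1, and (2/983)^3 = +1. Now have (65/983).
65 ≡ 1 (mod 4), so quadratic reciprocity gives (65/983) = (983/65). Reduce: 983 ≡ 8 (mod 65). Now have (8/65).
Factor out 2: 8 = 2^3. Since 65 ≡ 1 (mod 8), (2/65) = +1, and (2/65)^3 = +1. Now have (1/65).
(1/65) = 1. Collecting the sign factors: 1.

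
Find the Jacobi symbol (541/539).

Reduce the numerator: 541 ≡ 2 (mod 539), so (541/539) = (2/539).
Factor out 2: 2 = 2. Since 539 ≡ 3 (mod 8), (2/539) = -1. Now have -(1/539).
(1/539) = 1. Collecting the sign factors: -1.

-1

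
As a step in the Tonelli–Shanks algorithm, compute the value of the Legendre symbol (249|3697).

249 ≡ 1 (mod 4), so quadratic reciprocity gives (249|3697) = (3697|249). Reduce: 3697 ≡ 211 (mod 249). Now have (211|249).
249 ≡ 1 (mod 4), so quadratic reciprocity gives (211|249) = (249|211). Reduce: 249 ≡ 38 (mod 211). Now have (38|211).
Factor out 2: 38 = 2·19. Since 211 ≡ 3 (mod 8), (2|211) = -1. Now have -(19|211).
Both 19 ≡ 3 and 211 ≡ 3 (mod 4), so reciprocity gives (19|211) = -(211|19). Reduce: 211 ≡ 2 (mod 19). Now have (2|19).
Factor out 2: 2 = 2. Since 19 ≡ 3 (mod 8), (2|19) = -1. Now have -(1|19).
(1|19) = 1. Collecting the sign factors: -1.

-1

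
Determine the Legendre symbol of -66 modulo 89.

Pull out -1: (-66|89) = (-1|89)·(66|89). Since 89 ≡ 1 (mod 4), (-1|89) = +1. Now have (66|89).
Factor out 2: 66 = 2·33. Since 89 ≡ 1 (mod 8), (2|89) = +1. Now have (33|89).
33 ≡ 1 (mod 4), so quadratic reciprocity gives (33|89) = (89|33). Reduce: 89 ≡ 23 (mod 33). Now have (23|33).
33 ≡ 1 (mod 4), so quadratic reciprocity gives (23|33) = (33|23). Reduce: 33 ≡ 10 (mod 23). Now have (10|23).
Factor out 2: 10 = 2·5. Since 23 ≡ 7 (mod 8), (2|23) = +1. Now have (5|23).
5 ≡ 1 (mod 4), so quadratic reciprocity gives (5|23) = (23|5). Reduce: 23 ≡ 3 (mod 5). Now have (3|5).
5 ≡ 1 (mod 4), so quadratic reciprocity gives (3|5) = (5|3). Reduce: 5 ≡ 2 (mod 3). Now have (2|3).
Factor out 2: 2 = 2. Since 3 ≡ 3 (mod 8), (2|3) = -1. Now have -(1|3).
(1|3) = 1. Collecting the sign factors: -1.

-1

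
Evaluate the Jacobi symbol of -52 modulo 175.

1

(-52/175)
  = (123/175)    [-52 ≡ 123 mod 175]
  = -(175/123)    [QR: both ≡ 3 mod 4, sign flips]
  = -(52/123)    [175 ≡ 52 mod 123]
  = -(13/123)    [123 ≡ 3 mod 8 ⇒ (2/123)^2 = +1]
  = -(123/13)    [QR: 13 ≡ 1 mod 4, sign kept]
  = -(6/13)    [123 ≡ 6 mod 13]
  = (3/13)    [13 ≡ 5 mod 8 ⇒ (2/13) = -1]
  = (13/3)    [QR: 13 ≡ 1 mod 4, sign kept]
  = (1/3)    [13 ≡ 1 mod 3]
  = 1    [(1/3) = 1]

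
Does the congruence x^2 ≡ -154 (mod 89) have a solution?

Reduce the numerator: -154 ≡ 24 (mod 89), so (-154|89) = (24|89).
Factor out 2: 24 = 2^3·3. Since 89 ≡ 1 (mod 8), (2|89) = +1, and (2|89)^3 = +1. Now have (3|89).
89 ≡ 1 (mod 4), so quadratic reciprocity gives (3|89) = (89|3). Reduce: 89 ≡ 2 (mod 3). Now have (2|3).
Factor out 2: 2 = 2. Since 3 ≡ 3 (mod 8), (2|3) = -1. Now have -(1|3).
(1|3) = 1. Collecting the sign factors: -1.
(-154|89) = -1, and 89 is prime, so -154 is not a quadratic residue mod 89.

no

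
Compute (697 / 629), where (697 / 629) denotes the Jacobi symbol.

Reduce the numerator: 697 ≡ 68 (mod 629), so (697 / 629) = (68 / 629).
Factor out 2: 68 = 2^2·17. Since 629 ≡ 5 (mod 8), (2 / 629) = -1, and (2 / 629)^2 = +1. Now have (17 / 629).
17 ≡ 1 (mod 4), so quadratic reciprocity gives (17 / 629) = (629 / 17). Reduce: 629 ≡ 0 (mod 17). Now have (0 / 17).
The numerator is now 0 with denominator 17 > 1: the symbol is 0.

0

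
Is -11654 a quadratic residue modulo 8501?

(-11654/8501)
  = (11654/8501)    [8501 ≡ 1 mod 4 ⇒ (-1/8501) = +1]
  = (3153/8501)    [11654 ≡ 3153 mod 8501]
  = (8501/3153)    [QR: 3153 ≡ 1 mod 4, sign kept]
  = (2195/3153)    [8501 ≡ 2195 mod 3153]
  = (3153/2195)    [QR: 3153 ≡ 1 mod 4, sign kept]
  = (958/2195)    [3153 ≡ 958 mod 2195]
  = -(479/2195)    [2195 ≡ 3 mod 8 ⇒ (2/2195) = -1]
  = (2195/479)    [QR: both ≡ 3 mod 4, sign flips]
  = (279/479)    [2195 ≡ 279 mod 479]
  = -(479/279)    [QR: both ≡ 3 mod 4, sign flips]
  = -(200/279)    [479 ≡ 200 mod 279]
  = -(25/279)    [279 ≡ 7 mod 8 ⇒ (2/279)^3 = +1]
  = -(279/25)    [QR: 25 ≡ 1 mod 4, sign kept]
  = -(4/25)    [279 ≡ 4 mod 25]
  = -(1/25)    [25 ≡ 1 mod 8 ⇒ (2/25)^2 = +1]
  = -1    [(1/25) = 1]
The Legendre symbol is -1, so x^2 ≡ -11654 (mod 8501) has no solution.

no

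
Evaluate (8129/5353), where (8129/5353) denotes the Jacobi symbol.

-1

(8129/5353)
  = (2776/5353)    [8129 ≡ 2776 mod 5353]
  = (347/5353)    [5353 ≡ 1 mod 8 ⇒ (2/5353)^3 = +1]
  = (5353/347)    [QR: 5353 ≡ 1 mod 4, sign kept]
  = (148/347)    [5353 ≡ 148 mod 347]
  = (37/347)    [347 ≡ 3 mod 8 ⇒ (2/347)^2 = +1]
  = (347/37)    [QR: 37 ≡ 1 mod 4, sign kept]
  = (14/37)    [347 ≡ 14 mod 37]
  = -(7/37)    [37 ≡ 5 mod 8 ⇒ (2/37) = -1]
  = -(37/7)    [QR: 37 ≡ 1 mod 4, sign kept]
  = -(2/7)    [37 ≡ 2 mod 7]
  = -(1/7)    [7 ≡ 7 mod 8 ⇒ (2/7) = +1]
  = -1    [(1/7) = 1]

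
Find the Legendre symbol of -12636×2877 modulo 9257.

-1

By multiplicativity, (-12636·2877/9257) = (-12636/9257)·(2877/9257).
First factor (-12636/9257):
Pull out -1: (-12636/9257) = (-1/9257)·(12636/9257). Since 9257 ≡ 1 (mod 4), (-1/9257) = +1. Now have (12636/9257).
Reduce the numerator: 12636 ≡ 3379 (mod 9257), so (12636/9257) = (3379/9257).
9257 ≡ 1 (mod 4), so quadratic reciprocity gives (3379/9257) = (9257/3379). Reduce: 9257 ≡ 2499 (mod 3379). Now have (2499/3379).
Both 2499 ≡ 3 and 3379 ≡ 3 (mod 4), so reciprocity gives (2499/3379) = -(3379/2499). Reduce: 3379 ≡ 880 (mod 2499). Now have -(880/2499).
Factor out 2: 880 = 2^4·55. Since 2499 ≡ 3 (mod 8), (2/2499) = -1, and (2/2499)^4 = +1. Now have -(55/2499).
Both 55 ≡ 3 and 2499 ≡ 3 (mod 4), so reciprocity gives (55/2499) = -(2499/55). Reduce: 2499 ≡ 24 (mod 55). Now have (24/55).
Factor out 2: 24 = 2^3·3. Since 55 ≡ 7 (mod 8), (2/55) = +1, and (2/55)^3 = +1. Now have (3/55).
Both 3 ≡ 3 and 55 ≡ 3 (mod 4), so reciprocity gives (3/55) = -(55/3). Reduce: 55 ≡ 1 (mod 3). Now have -(1/3).
(1/3) = 1. Collecting the sign factors: -1.
Second factor (2877/9257):
2877 ≡ 1 (mod 4), so quadratic reciprocity gives (2877/9257) = (9257/2877). Reduce: 9257 ≡ 626 (mod 2877). Now have (626/2877).
Factor out 2: 626 = 2·313. Since 2877 ≡ 5 (mod 8), (2/2877) = -1. Now have -(313/2877).
313 ≡ 1 (mod 4), so quadratic reciprocity gives (313/2877) = (2877/313). Reduce: 2877 ≡ 60 (mod 313). Now have -(60/313).
Factor out 2: 60 = 2^2·15. Since 313 ≡ 1 (mod 8), (2/313) = +1, and (2/313)^2 = +1. Now have -(15/313).
313 ≡ 1 (mod 4), so quadratic reciprocity gives (15/313) = (313/15). Reduce: 313 ≡ 13 (mod 15). Now have -(13/15).
13 ≡ 1 (mod 4), so quadratic reciprocity gives (13/15) = (15/13). Reduce: 15 ≡ 2 (mod 13). Now have -(2/13).
Factor out 2: 2 = 2. Since 13 ≡ 5 (mod 8), (2/13) = -1. Now have (1/13).
(1/13) = 1. Collecting the sign factors: 1.
Product: (-1)·(1) = -1.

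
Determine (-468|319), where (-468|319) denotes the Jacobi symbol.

(-468|319)
  = (170|319)    [-468 ≡ 170 mod 319]
  = (85|319)    [319 ≡ 7 mod 8 ⇒ (2|319) = +1]
  = (319|85)    [QR: 85 ≡ 1 mod 4, sign kept]
  = (64|85)    [319 ≡ 64 mod 85]
  = (1|85)    [85 ≡ 5 mod 8 ⇒ (2|85)^6 = +1]
  = 1    [(1|85) = 1]

1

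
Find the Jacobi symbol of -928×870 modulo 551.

0

By multiplicativity, (-928·870/551) = (-928/551)·(870/551).
First factor (-928/551):
(-928/551)
  = (174/551)    [-928 ≡ 174 mod 551]
  = (87/551)    [551 ≡ 7 mod 8 ⇒ (2/551) = +1]
  = -(551/87)    [QR: both ≡ 3 mod 4, sign flips]
  = -(29/87)    [551 ≡ 29 mod 87]
  = -(87/29)    [QR: 29 ≡ 1 mod 4, sign kept]
  = -(0/29)    [87 ≡ 0 mod 29]
  = 0    [numerator 0, gcd > 1]
Second factor (870/551):
(870/551)
  = (319/551)    [870 ≡ 319 mod 551]
  = -(551/319)    [QR: both ≡ 3 mod 4, sign flips]
  = -(232/319)    [551 ≡ 232 mod 319]
  = -(29/319)    [319 ≡ 7 mod 8 ⇒ (2/319)^3 = +1]
  = -(319/29)    [QR: 29 ≡ 1 mod 4, sign kept]
  = -(0/29)    [319 ≡ 0 mod 29]
  = 0    [numerator 0, gcd > 1]
Product: (0)·(0) = 0.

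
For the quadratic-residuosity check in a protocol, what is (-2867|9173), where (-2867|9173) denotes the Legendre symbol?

Reduce the numerator: -2867 ≡ 6306 (mod 9173), so (-2867|9173) = (6306|9173).
Factor out 2: 6306 = 2·3153. Since 9173 ≡ 5 (mod 8), (2|9173) = -1. Now have -(3153|9173).
3153 ≡ 1 (mod 4), so quadratic reciprocity gives (3153|9173) = (9173|3153). Reduce: 9173 ≡ 2867 (mod 3153). Now have -(2867|3153).
3153 ≡ 1 (mod 4), so quadratic reciprocity gives (2867|3153) = (3153|2867). Reduce: 3153 ≡ 286 (mod 2867). Now have -(286|2867).
Factor out 2: 286 = 2·143. Since 2867 ≡ 3 (mod 8), (2|2867) = -1. Now have (143|2867).
Both 143 ≡ 3 and 2867 ≡ 3 (mod 4), so reciprocity gives (143|2867) = -(2867|143). Reduce: 2867 ≡ 7 (mod 143). Now have -(7|143).
Both 7 ≡ 3 and 143 ≡ 3 (mod 4), so reciprocity gives (7|143) = -(143|7). Reduce: 143 ≡ 3 (mod 7). Now have (3|7).
Both 3 ≡ 3 and 7 ≡ 3 (mod 4), so reciprocity gives (3|7) = -(7|3). Reduce: 7 ≡ 1 (mod 3). Now have -(1|3).
(1|3) = 1. Collecting the sign factors: -1.

-1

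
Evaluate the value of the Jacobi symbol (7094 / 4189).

1

Reduce the numerator: 7094 ≡ 2905 (mod 4189), so (7094 / 4189) = (2905 / 4189).
2905 ≡ 1 (mod 4), so quadratic reciprocity gives (2905 / 4189) = (4189 / 2905). Reduce: 4189 ≡ 1284 (mod 2905). Now have (1284 / 2905).
Factor out 2: 1284 = 2^2·321. Since 2905 ≡ 1 (mod 8), (2 / 2905) = +1, and (2 / 2905)^2 = +1. Now have (321 / 2905).
321 ≡ 1 (mod 4), so quadratic reciprocity gives (321 / 2905) = (2905 / 321). Reduce: 2905 ≡ 16 (mod 321). Now have (16 / 321).
Factor out 2: 16 = 2^4. Since 321 ≡ 1 (mod 8), (2 / 321) = +1, and (2 / 321)^4 = +1. Now have (1 / 321).
(1 / 321) = 1. Collecting the sign factors: 1.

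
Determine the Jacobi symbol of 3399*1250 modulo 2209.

By multiplicativity, (3399·1250/2209) = (3399/2209)·(1250/2209).
First factor (3399/2209):
(3399/2209)
  = (1190/2209)    [3399 ≡ 1190 mod 2209]
  = (595/2209)    [2209 ≡ 1 mod 8 ⇒ (2/2209) = +1]
  = (2209/595)    [QR: 2209 ≡ 1 mod 4, sign kept]
  = (424/595)    [2209 ≡ 424 mod 595]
  = -(53/595)    [595 ≡ 3 mod 8 ⇒ (2/595)^3 = -1]
  = -(595/53)    [QR: 53 ≡ 1 mod 4, sign kept]
  = -(12/53)    [595 ≡ 12 mod 53]
  = -(3/53)    [53 ≡ 5 mod 8 ⇒ (2/53)^2 = +1]
  = -(53/3)    [QR: 53 ≡ 1 mod 4, sign kept]
  = -(2/3)    [53 ≡ 2 mod 3]
  = (1/3)    [3 ≡ 3 mod 8 ⇒ (2/3) = -1]
  = 1    [(1/3) = 1]
Second factor (1250/2209):
(1250/2209)
  = (625/2209)    [2209 ≡ 1 mod 8 ⇒ (2/2209) = +1]
  = (2209/625)    [QR: 625 ≡ 1 mod 4, sign kept]
  = (334/625)    [2209 ≡ 334 mod 625]
  = (167/625)    [625 ≡ 1 mod 8 ⇒ (2/625) = +1]
  = (625/167)    [QR: 625 ≡ 1 mod 4, sign kept]
  = (124/167)    [625 ≡ 124 mod 167]
  = (31/167)    [167 ≡ 7 mod 8 ⇒ (2/167)^2 = +1]
  = -(167/31)    [QR: both ≡ 3 mod 4, sign flips]
  = -(12/31)    [167 ≡ 12 mod 31]
  = -(3/31)    [31 ≡ 7 mod 8 ⇒ (2/31)^2 = +1]
  = (31/3)    [QR: both ≡ 3 mod 4, sign flips]
  = (1/3)    [31 ≡ 1 mod 3]
  = 1    [(1/3) = 1]
Product: (1)·(1) = 1.

1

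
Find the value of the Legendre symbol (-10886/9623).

-1

Reduce the numerator: -10886 ≡ 8360 (mod 9623), so (-10886/9623) = (8360/9623).
Factor out 2: 8360 = 2^3·1045. Since 9623 ≡ 7 (mod 8), (2/9623) = +1, and (2/9623)^3 = +1. Now have (1045/9623).
1045 ≡ 1 (mod 4), so quadratic reciprocity gives (1045/9623) = (9623/1045). Reduce: 9623 ≡ 218 (mod 1045). Now have (218/1045).
Factor out 2: 218 = 2·109. Since 1045 ≡ 5 (mod 8), (2/1045) = -1. Now have -(109/1045).
109 ≡ 1 (mod 4), so quadratic reciprocity gives (109/1045) = (1045/109). Reduce: 1045 ≡ 64 (mod 109). Now have -(64/109).
Factor out 2: 64 = 2^6. Since 109 ≡ 5 (mod 8), (2/109) = -1, and (2/109)^6 = +1. Now have -(1/109).
(1/109) = 1. Collecting the sign factors: -1.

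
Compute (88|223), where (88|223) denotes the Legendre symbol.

-1

(88|223)
  = (11|223)    [223 ≡ 7 mod 8 ⇒ (2|223)^3 = +1]
  = -(223|11)    [QR: both ≡ 3 mod 4, sign flips]
  = -(3|11)    [223 ≡ 3 mod 11]
  = (11|3)    [QR: both ≡ 3 mod 4, sign flips]
  = (2|3)    [11 ≡ 2 mod 3]
  = -(1|3)    [3 ≡ 3 mod 8 ⇒ (2|3) = -1]
  = -1    [(1|3) = 1]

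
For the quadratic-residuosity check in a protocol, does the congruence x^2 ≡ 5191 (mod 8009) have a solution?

(5191|8009)
  = (8009|5191)    [QR: 8009 ≡ 1 mod 4, sign kept]
  = (2818|5191)    [8009 ≡ 2818 mod 5191]
  = (1409|5191)    [5191 ≡ 7 mod 8 ⇒ (2|5191) = +1]
  = (5191|1409)    [QR: 1409 ≡ 1 mod 4, sign kept]
  = (964|1409)    [5191 ≡ 964 mod 1409]
  = (241|1409)    [1409 ≡ 1 mod 8 ⇒ (2|1409)^2 = +1]
  = (1409|241)    [QR: 241 ≡ 1 mod 4, sign kept]
  = (204|241)    [1409 ≡ 204 mod 241]
  = (51|241)    [241 ≡ 1 mod 8 ⇒ (2|241)^2 = +1]
  = (241|51)    [QR: 241 ≡ 1 mod 4, sign kept]
  = (37|51)    [241 ≡ 37 mod 51]
  = (51|37)    [QR: 37 ≡ 1 mod 4, sign kept]
  = (14|37)    [51 ≡ 14 mod 37]
  = -(7|37)    [37 ≡ 5 mod 8 ⇒ (2|37) = -1]
  = -(37|7)    [QR: 37 ≡ 1 mod 4, sign kept]
  = -(2|7)    [37 ≡ 2 mod 7]
  = -(1|7)    [7 ≡ 7 mod 8 ⇒ (2|7) = +1]
  = -1    [(1|7) = 1]
The Legendre symbol is -1, so x^2 ≡ 5191 (mod 8009) has no solution.

no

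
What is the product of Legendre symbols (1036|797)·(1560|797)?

-1

By multiplicativity, (1036·1560|797) = (1036|797)·(1560|797).
First factor (1036|797):
(1036|797)
  = (239|797)    [1036 ≡ 239 mod 797]
  = (797|239)    [QR: 797 ≡ 1 mod 4, sign kept]
  = (80|239)    [797 ≡ 80 mod 239]
  = (5|239)    [239 ≡ 7 mod 8 ⇒ (2|239)^4 = +1]
  = (239|5)    [QR: 5 ≡ 1 mod 4, sign kept]
  = (4|5)    [239 ≡ 4 mod 5]
  = (1|5)    [5 ≡ 5 mod 8 ⇒ (2|5)^2 = +1]
  = 1    [(1|5) = 1]
Second factor (1560|797):
(1560|797)
  = (763|797)    [1560 ≡ 763 mod 797]
  = (797|763)    [QR: 797 ≡ 1 mod 4, sign kept]
  = (34|763)    [797 ≡ 34 mod 763]
  = -(17|763)    [763 ≡ 3 mod 8 ⇒ (2|763) = -1]
  = -(763|17)    [QR: 17 ≡ 1 mod 4, sign kept]
  = -(15|17)    [763 ≡ 15 mod 17]
  = -(17|15)    [QR: 17 ≡ 1 mod 4, sign kept]
  = -(2|15)    [17 ≡ 2 mod 15]
  = -(1|15)    [15 ≡ 7 mod 8 ⇒ (2|15) = +1]
  = -1    [(1|15) = 1]
Product: (1)·(-1) = -1.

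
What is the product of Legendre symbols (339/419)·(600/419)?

1

By multiplicativity, (339·600/419) = (339/419)·(600/419).
First factor (339/419):
Both 339 ≡ 3 and 419 ≡ 3 (mod 4), so reciprocity gives (339/419) = -(419/339). Reduce: 419 ≡ 80 (mod 339). Now have -(80/339).
Factor out 2: 80 = 2^4·5. Since 339 ≡ 3 (mod 8), (2/339) = -1, and (2/339)^4 = +1. Now have -(5/339).
5 ≡ 1 (mod 4), so quadratic reciprocity gives (5/339) = (339/5). Reduce: 339 ≡ 4 (mod 5). Now have -(4/5).
Factor out 2: 4 = 2^2. Since 5 ≡ 5 (mod 8), (2/5) = -1, and (2/5)^2 = +1. Now have -(1/5).
(1/5) = 1. Collecting the sign factors: -1.
Second factor (600/419):
Reduce the numerator: 600 ≡ 181 (mod 419), so (600/419) = (181/419).
181 ≡ 1 (mod 4), so quadratic reciprocity gives (181/419) = (419/181). Reduce: 419 ≡ 57 (mod 181). Now have (57/181).
57 ≡ 1 (mod 4), so quadratic reciprocity gives (57/181) = (181/57). Reduce: 181 ≡ 10 (mod 57). Now have (10/57).
Factor out 2: 10 = 2·5. Since 57 ≡ 1 (mod 8), (2/57) = +1. Now have (5/57).
5 ≡ 1 (mod 4), so quadratic reciprocity gives (5/57) = (57/5). Reduce: 57 ≡ 2 (mod 5). Now have (2/5).
Factor out 2: 2 = 2. Since 5 ≡ 5 (mod 8), (2/5) = -1. Now have -(1/5).
(1/5) = 1. Collecting the sign factors: -1.
Product: (-1)·(-1) = 1.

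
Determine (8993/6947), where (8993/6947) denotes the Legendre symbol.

-1

Reduce the numerator: 8993 ≡ 2046 (mod 6947), so (8993/6947) = (2046/6947).
Factor out 2: 2046 = 2·1023. Since 6947 ≡ 3 (mod 8), (2/6947) = -1. Now have -(1023/6947).
Both 1023 ≡ 3 and 6947 ≡ 3 (mod 4), so reciprocity gives (1023/6947) = -(6947/1023). Reduce: 6947 ≡ 809 (mod 1023). Now have (809/1023).
809 ≡ 1 (mod 4), so quadratic reciprocity gives (809/1023) = (1023/809). Reduce: 1023 ≡ 214 (mod 809). Now have (214/809).
Factor out 2: 214 = 2·107. Since 809 ≡ 1 (mod 8), (2/809) = +1. Now have (107/809).
809 ≡ 1 (mod 4), so quadratic reciprocity gives (107/809) = (809/107). Reduce: 809 ≡ 60 (mod 107). Now have (60/107).
Factor out 2: 60 = 2^2·15. Since 107 ≡ 3 (mod 8), (2/107) = -1, and (2/107)^2 = +1. Now have (15/107).
Both 15 ≡ 3 and 107 ≡ 3 (mod 4), so reciprocity gives (15/107) = -(107/15). Reduce: 107 ≡ 2 (mod 15). Now have -(2/15).
Factor out 2: 2 = 2. Since 15 ≡ 7 (mod 8), (2/15) = +1. Now have -(1/15).
(1/15) = 1. Collecting the sign factors: -1.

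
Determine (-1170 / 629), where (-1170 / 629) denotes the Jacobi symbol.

Reduce the numerator: -1170 ≡ 88 (mod 629), so (-1170 / 629) = (88 / 629).
Factor out 2: 88 = 2^3·11. Since 629 ≡ 5 (mod 8), (2 / 629) = -1, and (2 / 629)^3 = -1. Now have -(11 / 629).
629 ≡ 1 (mod 4), so quadratic reciprocity gives (11 / 629) = (629 / 11). Reduce: 629 ≡ 2 (mod 11). Now have -(2 / 11).
Factor out 2: 2 = 2. Since 11 ≡ 3 (mod 8), (2 / 11) = -1. Now have (1 / 11).
(1 / 11) = 1. Collecting the sign factors: 1.

1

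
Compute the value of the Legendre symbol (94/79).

-1

(94/79)
  = (15/79)    [94 ≡ 15 mod 79]
  = -(79/15)    [QR: both ≡ 3 mod 4, sign flips]
  = -(4/15)    [79 ≡ 4 mod 15]
  = -(1/15)    [15 ≡ 7 mod 8 ⇒ (2/15)^2 = +1]
  = -1    [(1/15) = 1]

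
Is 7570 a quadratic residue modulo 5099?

yes

Reduce the numerator: 7570 ≡ 2471 (mod 5099), so (7570|5099) = (2471|5099).
Both 2471 ≡ 3 and 5099 ≡ 3 (mod 4), so reciprocity gives (2471|5099) = -(5099|2471). Reduce: 5099 ≡ 157 (mod 2471). Now have -(157|2471).
157 ≡ 1 (mod 4), so quadratic reciprocity gives (157|2471) = (2471|157). Reduce: 2471 ≡ 116 (mod 157). Now have -(116|157).
Factor out 2: 116 = 2^2·29. Since 157 ≡ 5 (mod 8), (2|157) = -1, and (2|157)^2 = +1. Now have -(29|157).
29 ≡ 1 (mod 4), so quadratic reciprocity gives (29|157) = (157|29). Reduce: 157 ≡ 12 (mod 29). Now have -(12|29).
Factor out 2: 12 = 2^2·3. Since 29 ≡ 5 (mod 8), (2|29) = -1, and (2|29)^2 = +1. Now have -(3|29).
29 ≡ 1 (mod 4), so quadratic reciprocity gives (3|29) = (29|3). Reduce: 29 ≡ 2 (mod 3). Now have -(2|3).
Factor out 2: 2 = 2. Since 3 ≡ 3 (mod 8), (2|3) = -1. Now have (1|3).
(1|3) = 1. Collecting the sign factors: 1.
(7570|5099) = 1, and 5099 is prime, so 7570 is a quadratic residue mod 5099.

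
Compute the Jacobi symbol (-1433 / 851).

(-1433 / 851)
  = -(1433 / 851)    [851 ≡ 3 mod 4 ⇒ (-1 / 851) = -1]
  = -(582 / 851)    [1433 ≡ 582 mod 851]
  = (291 / 851)    [851 ≡ 3 mod 8 ⇒ (2 / 851) = -1]
  = -(851 / 291)    [QR: both ≡ 3 mod 4, sign flips]
  = -(269 / 291)    [851 ≡ 269 mod 291]
  = -(291 / 269)    [QR: 269 ≡ 1 mod 4, sign kept]
  = -(22 / 269)    [291 ≡ 22 mod 269]
  = (11 / 269)    [269 ≡ 5 mod 8 ⇒ (2 / 269) = -1]
  = (269 / 11)    [QR: 269 ≡ 1 mod 4, sign kept]
  = (5 / 11)    [269 ≡ 5 mod 11]
  = (11 / 5)    [QR: 5 ≡ 1 mod 4, sign kept]
  = (1 / 5)    [11 ≡ 1 mod 5]
  = 1    [(1 / 5) = 1]

1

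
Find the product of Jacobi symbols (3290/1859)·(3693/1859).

-1

By multiplicativity, (3290·3693/1859) = (3290/1859)·(3693/1859).
First factor (3290/1859):
Reduce the numerator: 3290 ≡ 1431 (mod 1859), so (3290/1859) = (1431/1859).
Both 1431 ≡ 3 and 1859 ≡ 3 (mod 4), so reciprocity gives (1431/1859) = -(1859/1431). Reduce: 1859 ≡ 428 (mod 1431). Now have -(428/1431).
Factor out 2: 428 = 2^2·107. Since 1431 ≡ 7 (mod 8), (2/1431) = +1, and (2/1431)^2 = +1. Now have -(107/1431).
Both 107 ≡ 3 and 1431 ≡ 3 (mod 4), so reciprocity gives (107/1431) = -(1431/107). Reduce: 1431 ≡ 40 (mod 107). Now have (40/107).
Factor out 2: 40 = 2^3·5. Since 107 ≡ 3 (mod 8), (2/107) = -1, and (2/107)^3 = -1. Now have -(5/107).
5 ≡ 1 (mod 4), so quadratic reciprocity gives (5/107) = (107/5). Reduce: 107 ≡ 2 (mod 5). Now have -(2/5).
Factor out 2: 2 = 2. Since 5 ≡ 5 (mod 8), (2/5) = -1. Now have (1/5).
(1/5) = 1. Collecting the sign factors: 1.
Second factor (3693/1859):
Reduce the numerator: 3693 ≡ 1834 (mod 1859), so (3693/1859) = (1834/1859).
Factor out 2: 1834 = 2·917. Since 1859 ≡ 3 (mod 8), (2/1859) = -1. Now have -(917/1859).
917 ≡ 1 (mod 4), so quadratic reciprocity gives (917/1859) = (1859/917). Reduce: 1859 ≡ 25 (mod 917). Now have -(25/917).
25 ≡ 1 (mod 4), so quadratic reciprocity gives (25/917) = (917/25). Reduce: 917 ≡ 17 (mod 25). Now have -(17/25).
17 ≡ 1 (mod 4), so quadratic reciprocity gives (17/25) = (25/17). Reduce: 25 ≡ 8 (mod 17). Now have -(8/17).
Factor out 2: 8 = 2^3. Since 17 ≡ 1 (mod 8), (2/17) = +1, and (2/17)^3 = +1. Now have -(1/17).
(1/17) = 1. Collecting the sign factors: -1.
Product: (1)·(-1) = -1.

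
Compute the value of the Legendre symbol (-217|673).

Reduce the numerator: -217 ≡ 456 (mod 673), so (-217|673) = (456|673).
Factor out 2: 456 = 2^3·57. Since 673 ≡ 1 (mod 8), (2|673) = +1, and (2|673)^3 = +1. Now have (57|673).
57 ≡ 1 (mod 4), so quadratic reciprocity gives (57|673) = (673|57). Reduce: 673 ≡ 46 (mod 57). Now have (46|57).
Factor out 2: 46 = 2·23. Since 57 ≡ 1 (mod 8), (2|57) = +1. Now have (23|57).
57 ≡ 1 (mod 4), so quadratic reciprocity gives (23|57) = (57|23). Reduce: 57 ≡ 11 (mod 23). Now have (11|23).
Both 11 ≡ 3 and 23 ≡ 3 (mod 4), so reciprocity gives (11|23) = -(23|11). Reduce: 23 ≡ 1 (mod 11). Now have -(1|11).
(1|11) = 1. Collecting the sign factors: -1.

-1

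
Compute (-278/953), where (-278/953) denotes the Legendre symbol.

-1

Pull out -1: (-278/953) = (-1/953)·(278/953). Since 953 ≡ 1 (mod 4), (-1/953) = +1. Now have (278/953).
Factor out 2: 278 = 2·139. Since 953 ≡ 1 (mod 8), (2/953) = +1. Now have (139/953).
953 ≡ 1 (mod 4), so quadratic reciprocity gives (139/953) = (953/139). Reduce: 953 ≡ 119 (mod 139). Now have (119/139).
Both 119 ≡ 3 and 139 ≡ 3 (mod 4), so reciprocity gives (119/139) = -(139/119). Reduce: 139 ≡ 20 (mod 119). Now have -(20/119).
Factor out 2: 20 = 2^2·5. Since 119 ≡ 7 (mod 8), (2/119) = +1, and (2/119)^2 = +1. Now have -(5/119).
5 ≡ 1 (mod 4), so quadratic reciprocity gives (5/119) = (119/5). Reduce: 119 ≡ 4 (mod 5). Now have -(4/5).
Factor out 2: 4 = 2^2. Since 5 ≡ 5 (mod 8), (2/5) = -1, and (2/5)^2 = +1. Now have -(1/5).
(1/5) = 1. Collecting the sign factors: -1.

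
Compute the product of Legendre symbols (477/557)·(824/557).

By multiplicativity, (477·824/557) = (477/557)·(824/557).
First factor (477/557):
477 ≡ 1 (mod 4), so quadratic reciprocity gives (477/557) = (557/477). Reduce: 557 ≡ 80 (mod 477). Now have (80/477).
Factor out 2: 80 = 2^4·5. Since 477 ≡ 5 (mod 8), (2/477) = -1, and (2/477)^4 = +1. Now have (5/477).
5 ≡ 1 (mod 4), so quadratic reciprocity gives (5/477) = (477/5). Reduce: 477 ≡ 2 (mod 5). Now have (2/5).
Factor out 2: 2 = 2. Since 5 ≡ 5 (mod 8), (2/5) = -1. Now have -(1/5).
(1/5) = 1. Collecting the sign factors: -1.
Second factor (824/557):
Reduce the numerator: 824 ≡ 267 (mod 557), so (824/557) = (267/557).
557 ≡ 1 (mod 4), so quadratic reciprocity gives (267/557) = (557/267). Reduce: 557 ≡ 23 (mod 267). Now have (23/267).
Both 23 ≡ 3 and 267 ≡ 3 (mod 4), so reciprocity gives (23/267) = -(267/23). Reduce: 267 ≡ 14 (mod 23). Now have -(14/23).
Factor out 2: 14 = 2·7. Since 23 ≡ 7 (mod 8), (2/23) = +1. Now have -(7/23).
Both 7 ≡ 3 and 23 ≡ 3 (mod 4), so reciprocity gives (7/23) = -(23/7). Reduce: 23 ≡ 2 (mod 7). Now have (2/7).
Factor out 2: 2 = 2. Since 7 ≡ 7 (mod 8), (2/7) = +1. Now have (1/7).
(1/7) = 1. Collecting the sign factors: 1.
Product: (-1)·(1) = -1.

-1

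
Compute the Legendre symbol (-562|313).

1

Reduce the numerator: -562 ≡ 64 (mod 313), so (-562|313) = (64|313).
Factor out 2: 64 = 2^6. Since 313 ≡ 1 (mod 8), (2|313) = +1, and (2|313)^6 = +1. Now have (1|313).
(1|313) = 1. Collecting the sign factors: 1.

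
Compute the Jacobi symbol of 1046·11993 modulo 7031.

By multiplicativity, (1046·11993 / 7031) = (1046 / 7031)·(11993 / 7031).
First factor (1046 / 7031):
Factor out 2: 1046 = 2·523. Since 7031 ≡ 7 (mod 8), (2 / 7031) = +1. Now have (523 / 7031).
Both 523 ≡ 3 and 7031 ≡ 3 (mod 4), so reciprocity gives (523 / 7031) = -(7031 / 523). Reduce: 7031 ≡ 232 (mod 523). Now have -(232 / 523).
Factor out 2: 232 = 2^3·29. Since 523 ≡ 3 (mod 8), (2 / 523) = -1, and (2 / 523)^3 = -1. Now have (29 / 523).
29 ≡ 1 (mod 4), so quadratic reciprocity gives (29 / 523) = (523 / 29). Reduce: 523 ≡ 1 (mod 29). Now have (1 / 29).
(1 / 29) = 1. Collecting the sign factors: 1.
Second factor (11993 / 7031):
Reduce the numerator: 11993 ≡ 4962 (mod 7031), so (11993 / 7031) = (4962 / 7031).
Factor out 2: 4962 = 2·2481. Since 7031 ≡ 7 (mod 8), (2 / 7031) = +1. Now have (2481 / 7031).
2481 ≡ 1 (mod 4), so quadratic reciprocity gives (2481 / 7031) = (7031 / 2481). Reduce: 7031 ≡ 2069 (mod 2481). Now have (2069 / 2481).
2069 ≡ 1 (mod 4), so quadratic reciprocity gives (2069 / 2481) = (2481 / 2069). Reduce: 2481 ≡ 412 (mod 2069). Now have (412 / 2069).
Factor out 2: 412 = 2^2·103. Since 2069 ≡ 5 (mod 8), (2 / 2069) = -1, and (2 / 2069)^2 = +1. Now have (103 / 2069).
2069 ≡ 1 (mod 4), so quadratic reciprocity gives (103 / 2069) = (2069 / 103). Reduce: 2069 ≡ 9 (mod 103). Now have (9 / 103).
9 ≡ 1 (mod 4), so quadratic reciprocity gives (9 / 103) = (103 / 9). Reduce: 103 ≡ 4 (mod 9). Now have (4 / 9).
Factor out 2: 4 = 2^2. Since 9 ≡ 1 (mod 8), (2 / 9) = +1, and (2 / 9)^2 = +1. Now have (1 / 9).
(1 / 9) = 1. Collecting the sign factors: 1.
Product: (1)·(1) = 1.

1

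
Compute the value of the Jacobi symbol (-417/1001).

Pull out -1: (-417/1001) = (-1/1001)·(417/1001). Since 1001 ≡ 1 (mod 4), (-1/1001) = +1. Now have (417/1001).
417 ≡ 1 (mod 4), so quadratic reciprocity gives (417/1001) = (1001/417). Reduce: 1001 ≡ 167 (mod 417). Now have (167/417).
417 ≡ 1 (mod 4), so quadratic reciprocity gives (167/417) = (417/167). Reduce: 417 ≡ 83 (mod 167). Now have (83/167).
Both 83 ≡ 3 and 167 ≡ 3 (mod 4), so reciprocity gives (83/167) = -(167/83). Reduce: 167 ≡ 1 (mod 83). Now have -(1/83).
(1/83) = 1. Collecting the sign factors: -1.

-1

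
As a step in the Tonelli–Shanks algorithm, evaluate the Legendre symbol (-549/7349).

Reduce the numerator: -549 ≡ 6800 (mod 7349), so (-549/7349) = (6800/7349).
Factor out 2: 6800 = 2^4·425. Since 7349 ≡ 5 (mod 8), (2/7349) = -1, and (2/7349)^4 = +1. Now have (425/7349).
425 ≡ 1 (mod 4), so quadratic reciprocity gives (425/7349) = (7349/425). Reduce: 7349 ≡ 124 (mod 425). Now have (124/425).
Factor out 2: 124 = 2^2·31. Since 425 ≡ 1 (mod 8), (2/425) = +1, and (2/425)^2 = +1. Now have (31/425).
425 ≡ 1 (mod 4), so quadratic reciprocity gives (31/425) = (425/31). Reduce: 425 ≡ 22 (mod 31). Now have (22/31).
Factor out 2: 22 = 2·11. Since 31 ≡ 7 (mod 8), (2/31) = +1. Now have (11/31).
Both 11 ≡ 3 and 31 ≡ 3 (mod 4), so reciprocity gives (11/31) = -(31/11). Reduce: 31 ≡ 9 (mod 11). Now have -(9/11).
9 ≡ 1 (mod 4), so quadratic reciprocity gives (9/11) = (11/9). Reduce: 11 ≡ 2 (mod 9). Now have -(2/9).
Factor out 2: 2 = 2. Since 9 ≡ 1 (mod 8), (2/9) = +1. Now have -(1/9).
(1/9) = 1. Collecting the sign factors: -1.

-1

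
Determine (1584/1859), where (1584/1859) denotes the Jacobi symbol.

0

(1584/1859)
  = (99/1859)    [1859 ≡ 3 mod 8 ⇒ (2/1859)^4 = +1]
  = -(1859/99)    [QR: both ≡ 3 mod 4, sign flips]
  = -(77/99)    [1859 ≡ 77 mod 99]
  = -(99/77)    [QR: 77 ≡ 1 mod 4, sign kept]
  = -(22/77)    [99 ≡ 22 mod 77]
  = (11/77)    [77 ≡ 5 mod 8 ⇒ (2/77) = -1]
  = (77/11)    [QR: 77 ≡ 1 mod 4, sign kept]
  = (0/11)    [77 ≡ 0 mod 11]
  = 0    [numerator 0, gcd > 1]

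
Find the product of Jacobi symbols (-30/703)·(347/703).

By multiplicativity, (-30·347/703) = (-30/703)·(347/703).
First factor (-30/703):
(-30/703)
  = (673/703)    [-30 ≡ 673 mod 703]
  = (703/673)    [QR: 673 ≡ 1 mod 4, sign kept]
  = (30/673)    [703 ≡ 30 mod 673]
  = (15/673)    [673 ≡ 1 mod 8 ⇒ (2/673) = +1]
  = (673/15)    [QR: 673 ≡ 1 mod 4, sign kept]
  = (13/15)    [673 ≡ 13 mod 15]
  = (15/13)    [QR: 13 ≡ 1 mod 4, sign kept]
  = (2/13)    [15 ≡ 2 mod 13]
  = -(1/13)    [13 ≡ 5 mod 8 ⇒ (2/13) = -1]
  = -1    [(1/13) = 1]
Second factor (347/703):
(347/703)
  = -(703/347)    [QR: both ≡ 3 mod 4, sign flips]
  = -(9/347)    [703 ≡ 9 mod 347]
  = -(347/9)    [QR: 9 ≡ 1 mod 4, sign kept]
  = -(5/9)    [347 ≡ 5 mod 9]
  = -(9/5)    [QR: 5 ≡ 1 mod 4, sign kept]
  = -(4/5)    [9 ≡ 4 mod 5]
  = -(1/5)    [5 ≡ 5 mod 8 ⇒ (2/5)^2 = +1]
  = -1    [(1/5) = 1]
Product: (-1)·(-1) = 1.

1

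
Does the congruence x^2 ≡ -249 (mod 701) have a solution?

Reduce the numerator: -249 ≡ 452 (mod 701), so (-249|701) = (452|701).
Factor out 2: 452 = 2^2·113. Since 701 ≡ 5 (mod 8), (2|701) = -1, and (2|701)^2 = +1. Now have (113|701).
113 ≡ 1 (mod 4), so quadratic reciprocity gives (113|701) = (701|113). Reduce: 701 ≡ 23 (mod 113). Now have (23|113).
113 ≡ 1 (mod 4), so quadratic reciprocity gives (23|113) = (113|23). Reduce: 113 ≡ 21 (mod 23). Now have (21|23).
21 ≡ 1 (mod 4), so quadratic reciprocity gives (21|23) = (23|21). Reduce: 23 ≡ 2 (mod 21). Now have (2|21).
Factor out 2: 2 = 2. Since 21 ≡ 5 (mod 8), (2|21) = -1. Now have -(1|21).
(1|21) = 1. Collecting the sign factors: -1.
(-249|701) = -1, and 701 is prime, so -249 is not a quadratic residue mod 701.

no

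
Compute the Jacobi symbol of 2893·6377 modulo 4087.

1

By multiplicativity, (2893·6377|4087) = (2893|4087)·(6377|4087).
First factor (2893|4087):
(2893|4087)
  = (4087|2893)    [QR: 2893 ≡ 1 mod 4, sign kept]
  = (1194|2893)    [4087 ≡ 1194 mod 2893]
  = -(597|2893)    [2893 ≡ 5 mod 8 ⇒ (2|2893) = -1]
  = -(2893|597)    [QR: 597 ≡ 1 mod 4, sign kept]
  = -(505|597)    [2893 ≡ 505 mod 597]
  = -(597|505)    [QR: 505 ≡ 1 mod 4, sign kept]
  = -(92|505)    [597 ≡ 92 mod 505]
  = -(23|505)    [505 ≡ 1 mod 8 ⇒ (2|505)^2 = +1]
  = -(505|23)    [QR: 505 ≡ 1 mod 4, sign kept]
  = -(22|23)    [505 ≡ 22 mod 23]
  = -(11|23)    [23 ≡ 7 mod 8 ⇒ (2|23) = +1]
  = (23|11)    [QR: both ≡ 3 mod 4, sign flips]
  = (1|11)    [23 ≡ 1 mod 11]
  = 1    [(1|11) = 1]
Second factor (6377|4087):
(6377|4087)
  = (2290|4087)    [6377 ≡ 2290 mod 4087]
  = (1145|4087)    [4087 ≡ 7 mod 8 ⇒ (2|4087) = +1]
  = (4087|1145)    [QR: 1145 ≡ 1 mod 4, sign kept]
  = (652|1145)    [4087 ≡ 652 mod 1145]
  = (163|1145)    [1145 ≡ 1 mod 8 ⇒ (2|1145)^2 = +1]
  = (1145|163)    [QR: 1145 ≡ 1 mod 4, sign kept]
  = (4|163)    [1145 ≡ 4 mod 163]
  = (1|163)    [163 ≡ 3 mod 8 ⇒ (2|163)^2 = +1]
  = 1    [(1|163) = 1]
Product: (1)·(1) = 1.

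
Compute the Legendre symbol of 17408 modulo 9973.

(17408/9973)
  = (7435/9973)    [17408 ≡ 7435 mod 9973]
  = (9973/7435)    [QR: 9973 ≡ 1 mod 4, sign kept]
  = (2538/7435)    [9973 ≡ 2538 mod 7435]
  = -(1269/7435)    [7435 ≡ 3 mod 8 ⇒ (2/7435) = -1]
  = -(7435/1269)    [QR: 1269 ≡ 1 mod 4, sign kept]
  = -(1090/1269)    [7435 ≡ 1090 mod 1269]
  = (545/1269)    [1269 ≡ 5 mod 8 ⇒ (2/1269) = -1]
  = (1269/545)    [QR: 545 ≡ 1 mod 4, sign kept]
  = (179/545)    [1269 ≡ 179 mod 545]
  = (545/179)    [QR: 545 ≡ 1 mod 4, sign kept]
  = (8/179)    [545 ≡ 8 mod 179]
  = -(1/179)    [179 ≡ 3 mod 8 ⇒ (2/179)^3 = -1]
  = -1    [(1/179) = 1]

-1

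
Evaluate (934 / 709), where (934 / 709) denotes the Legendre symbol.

1

(934 / 709)
  = (225 / 709)    [934 ≡ 225 mod 709]
  = (709 / 225)    [QR: 225 ≡ 1 mod 4, sign kept]
  = (34 / 225)    [709 ≡ 34 mod 225]
  = (17 / 225)    [225 ≡ 1 mod 8 ⇒ (2 / 225) = +1]
  = (225 / 17)    [QR: 17 ≡ 1 mod 4, sign kept]
  = (4 / 17)    [225 ≡ 4 mod 17]
  = (1 / 17)    [17 ≡ 1 mod 8 ⇒ (2 / 17)^2 = +1]
  = 1    [(1 / 17) = 1]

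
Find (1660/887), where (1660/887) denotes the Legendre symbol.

-1

(1660/887)
  = (773/887)    [1660 ≡ 773 mod 887]
  = (887/773)    [QR: 773 ≡ 1 mod 4, sign kept]
  = (114/773)    [887 ≡ 114 mod 773]
  = -(57/773)    [773 ≡ 5 mod 8 ⇒ (2/773) = -1]
  = -(773/57)    [QR: 57 ≡ 1 mod 4, sign kept]
  = -(32/57)    [773 ≡ 32 mod 57]
  = -(1/57)    [57 ≡ 1 mod 8 ⇒ (2/57)^5 = +1]
  = -1    [(1/57) = 1]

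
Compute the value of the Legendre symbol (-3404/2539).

-1

Reduce the numerator: -3404 ≡ 1674 (mod 2539), so (-3404/2539) = (1674/2539).
Factor out 2: 1674 = 2·837. Since 2539 ≡ 3 (mod 8), (2/2539) = -1. Now have -(837/2539).
837 ≡ 1 (mod 4), so quadratic reciprocity gives (837/2539) = (2539/837). Reduce: 2539 ≡ 28 (mod 837). Now have -(28/837).
Factor out 2: 28 = 2^2·7. Since 837 ≡ 5 (mod 8), (2/837) = -1, and (2/837)^2 = +1. Now have -(7/837).
837 ≡ 1 (mod 4), so quadratic reciprocity gives (7/837) = (837/7). Reduce: 837 ≡ 4 (mod 7). Now have -(4/7).
Factor out 2: 4 = 2^2. Since 7 ≡ 7 (mod 8), (2/7) = +1, and (2/7)^2 = +1. Now have -(1/7).
(1/7) = 1. Collecting the sign factors: -1.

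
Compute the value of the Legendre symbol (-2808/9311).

Reduce the numerator: -2808 ≡ 6503 (mod 9311), so (-2808/9311) = (6503/9311).
Both 6503 ≡ 3 and 9311 ≡ 3 (mod 4), so reciprocity gives (6503/9311) = -(9311/6503). Reduce: 9311 ≡ 2808 (mod 6503). Now have -(2808/6503).
Factor out 2: 2808 = 2^3·351. Since 6503 ≡ 7 (mod 8), (2/6503) = +1, and (2/6503)^3 = +1. Now have -(351/6503).
Both 351 ≡ 3 and 6503 ≡ 3 (mod 4), so reciprocity gives (351/6503) = -(6503/351). Reduce: 6503 ≡ 185 (mod 351). Now have (185/351).
185 ≡ 1 (mod 4), so quadratic reciprocity gives (185/351) = (351/185). Reduce: 351 ≡ 166 (mod 185). Now have (166/185).
Factor out 2: 166 = 2·83. Since 185 ≡ 1 (mod 8), (2/185) = +1. Now have (83/185).
185 ≡ 1 (mod 4), so quadratic reciprocity gives (83/185) = (185/83). Reduce: 185 ≡ 19 (mod 83). Now have (19/83).
Both 19 ≡ 3 and 83 ≡ 3 (mod 4), so reciprocity gives (19/83) = -(83/19). Reduce: 83 ≡ 7 (mod 19). Now have -(7/19).
Both 7 ≡ 3 and 19 ≡ 3 (mod 4), so reciprocity gives (7/19) = -(19/7). Reduce: 19 ≡ 5 (mod 7). Now have (5/7).
5 ≡ 1 (mod 4), so quadratic reciprocity gives (5/7) = (7/5). Reduce: 7 ≡ 2 (mod 5). Now have (2/5).
Factor out 2: 2 = 2. Since 5 ≡ 5 (mod 8), (2/5) = -1. Now have -(1/5).
(1/5) = 1. Collecting the sign factors: -1.

-1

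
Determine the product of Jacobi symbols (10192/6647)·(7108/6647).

1

By multiplicativity, (10192·7108/6647) = (10192/6647)·(7108/6647).
First factor (10192/6647):
Reduce the numerator: 10192 ≡ 3545 (mod 6647), so (10192/6647) = (3545/6647).
3545 ≡ 1 (mod 4), so quadratic reciprocity gives (3545/6647) = (6647/3545). Reduce: 6647 ≡ 3102 (mod 3545). Now have (3102/3545).
Factor out 2: 3102 = 2·1551. Since 3545 ≡ 1 (mod 8), (2/3545) = +1. Now have (1551/3545).
3545 ≡ 1 (mod 4), so quadratic reciprocity gives (1551/3545) = (3545/1551). Reduce: 3545 ≡ 443 (mod 1551). Now have (443/1551).
Both 443 ≡ 3 and 1551 ≡ 3 (mod 4), so reciprocity gives (443/1551) = -(1551/443). Reduce: 1551 ≡ 222 (mod 443). Now have -(222/443).
Factor out 2: 222 = 2·111. Since 443 ≡ 3 (mod 8), (2/443) = -1. Now have (111/443).
Both 111 ≡ 3 and 443 ≡ 3 (mod 4), so reciprocity gives (111/443) = -(443/111). Reduce: 443 ≡ 110 (mod 111). Now have -(110/111).
Factor out 2: 110 = 2·55. Since 111 ≡ 7 (mod 8), (2/111) = +1. Now have -(55/111).
Both 55 ≡ 3 and 111 ≡ 3 (mod 4), so reciprocity gives (55/111) = -(111/55). Reduce: 111 ≡ 1 (mod 55). Now have (1/55).
(1/55) = 1. Collecting the sign factors: 1.
Second factor (7108/6647):
Reduce the numerator: 7108 ≡ 461 (mod 6647), so (7108/6647) = (461/6647).
461 ≡ 1 (mod 4), so quadratic reciprocity gives (461/6647) = (6647/461). Reduce: 6647 ≡ 193 (mod 461). Now have (193/461).
193 ≡ 1 (mod 4), so quadratic reciprocity gives (193/461) = (461/193). Reduce: 461 ≡ 75 (mod 193). Now have (75/193).
193 ≡ 1 (mod 4), so quadratic reciprocity gives (75/193) = (193/75). Reduce: 193 ≡ 43 (mod 75). Now have (43/75).
Both 43 ≡ 3 and 75 ≡ 3 (mod 4), so reciprocity gives (43/75) = -(75/43). Reduce: 75 ≡ 32 (mod 43). Now have -(32/43).
Factor out 2: 32 = 2^5. Since 43 ≡ 3 (mod 8), (2/43) = -1, and (2/43)^5 = -1. Now have (1/43).
(1/43) = 1. Collecting the sign factors: 1.
Product: (1)·(1) = 1.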